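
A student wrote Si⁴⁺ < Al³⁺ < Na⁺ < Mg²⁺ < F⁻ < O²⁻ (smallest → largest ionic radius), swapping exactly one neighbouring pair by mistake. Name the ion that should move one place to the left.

Mg²⁺

The pair Na⁺, Mg²⁺ is the wrong way round — both have 10 electrons but Z(Mg)=12 > Z(Na)=11, so Mg²⁺ should be the smaller of the two. All other adjacent pairs agree with periodic trends, so Mg²⁺ is the misplaced ion.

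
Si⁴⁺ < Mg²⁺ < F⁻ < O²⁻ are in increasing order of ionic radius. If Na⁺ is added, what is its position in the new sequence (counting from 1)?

3

All of these have 10 electrons (isoelectronic). With the same electron cloud, the ion with the most protons pulls it in tightest. Nuclear charges: Si⁴⁺ (Z=14), Mg²⁺ (Z=12), Na⁺ (Z=11), F⁻ (Z=9), O²⁻ (Z=8). Highest Z is smallest.
Putting Na⁺ in gives Si⁴⁺ < Mg²⁺ < Na⁺ < F⁻ < O²⁻; it lands at slot 3.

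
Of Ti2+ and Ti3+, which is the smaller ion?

Same element, different charge: the more highly charged cation has fewer electrons and a greater effective nuclear charge per electron, making Ti3+ the smallest.

Ti3+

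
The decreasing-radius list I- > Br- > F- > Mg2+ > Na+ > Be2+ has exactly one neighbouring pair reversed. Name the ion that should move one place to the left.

Scanning neighbour by neighbour, only Mg2+/Na+ violates a trend: they are isoelectronic (10 e⁻) and Mg has more protons than Na (12 vs 11), making Mg2+ smaller. That makes Na+ the one sitting a position late relative to where it belongs.

Na+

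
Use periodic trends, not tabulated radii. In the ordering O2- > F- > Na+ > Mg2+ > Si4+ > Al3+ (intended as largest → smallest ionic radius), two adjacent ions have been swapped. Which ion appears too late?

Compare adjacent ions: they are isoelectronic (10 e⁻) and Si has more protons than Al (14 vs 13), making Si4+ smaller — yet in this decreasing list Si4+ sits before Al3+. Nothing else is reversed, so Al3+ should move one place to the left.

Al3+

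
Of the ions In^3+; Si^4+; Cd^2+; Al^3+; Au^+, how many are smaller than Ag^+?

4

First list Z and electron count for each: Si^4+ has 10 e⁻ (Z=14), Al^3+ has 10 e⁻ (Z=13), In^3+ has 46 e⁻ (Z=49), Cd^2+ has 46 e⁻ (Z=48), Ag^+ has 46 e⁻ (Z=47), Au^+ has 78 e⁻ (Z=79). Si^4+ < Al^3+ (isoelectronic, higher Z=14 is smaller); Al^3+ < In^3+ (same group, 2 shells fewer); In^3+ < Cd^2+ (both 46 e⁻, Z=49>48); Cd^2+ < Ag^+ (isoelectronic, higher Z=48 is smaller); Ag^+ < Au^+ (same group, 1 shell fewer).
Placing each against Ag^+: smaller — Si^4+, Al^3+, In^3+, Cd^2+; larger — Au^+. Count: 4.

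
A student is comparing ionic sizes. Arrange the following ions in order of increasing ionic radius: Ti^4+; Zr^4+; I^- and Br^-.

Work out protons and electrons: Ti^4+: 18 e⁻, Z=22, Zr^4+: 36 e⁻, Z=40, Br^-: 36 e⁻, Z=35, I^-: 54 e⁻, Z=53. Ti^4+ < Zr^4+ (same group, 1 shell fewer); Zr^4+ < Br^- (isoelectronic, higher Z=40 is smaller); Br^- < I^- (same group, period 4 vs 5).

Ti^4+ < Zr^4+ < Br^- < I^-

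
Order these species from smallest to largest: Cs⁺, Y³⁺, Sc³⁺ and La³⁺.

Sc³⁺ < Y³⁺ < La³⁺ < Cs⁺

Tabulating Z and e⁻: Sc³⁺ has 18 e⁻ (Z=21), Y³⁺ has 36 e⁻ (Z=39), La³⁺ has 54 e⁻ (Z=57), Cs⁺ has 54 e⁻ (Z=55). Sc³⁺ < Y³⁺ (same group, 1 shell fewer); Y³⁺ < La³⁺ (same group, period 5 vs 6); La³⁺ < Cs⁺ (isoelectronic, higher Z=57 is smaller).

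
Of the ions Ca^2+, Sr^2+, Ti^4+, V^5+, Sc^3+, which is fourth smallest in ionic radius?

Tabulating Z and e⁻: V^5+: 18 e⁻, Z=23, Ti^4+: 18 e⁻, Z=22, Sc^3+: 18 e⁻, Z=21, Ca^2+: 18 e⁻, Z=20, Sr^2+: 36 e⁻, Z=38. V^5+ < Ti^4+ (both 18 e⁻, Z=23>22); Ti^4+ < Sc^3+ (isoelectronic, higher Z=22 is smaller); Sc^3+ < Ca^2+ (isoelectronic, higher Z=21 is smaller); Ca^2+ < Sr^2+ (same group, period 4 vs 5).
So the order is V^5+ < Ti^4+ < Sc^3+ < Ca^2+ < Sr^2+; the 4th-smallest ion is Ca^2+.

Ca^2+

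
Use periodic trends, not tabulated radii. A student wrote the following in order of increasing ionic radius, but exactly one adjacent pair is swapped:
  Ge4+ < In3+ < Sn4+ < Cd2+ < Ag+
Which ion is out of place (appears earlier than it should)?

In3+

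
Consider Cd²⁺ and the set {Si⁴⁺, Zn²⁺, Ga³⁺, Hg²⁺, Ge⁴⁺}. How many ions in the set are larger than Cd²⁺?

Electron counts and nuclear charges: Si⁴⁺ has 10 e⁻ (Z=14), Ge⁴⁺ has 28 e⁻ (Z=32), Ga³⁺ has 28 e⁻ (Z=31), Zn²⁺ has 28 e⁻ (Z=30), Cd²⁺ has 46 e⁻ (Z=48), Hg²⁺ has 78 e⁻ (Z=80). Si⁴⁺ < Ge⁴⁺ (same group, period 3 vs 4); Ge⁴⁺ < Ga³⁺ (isoelectronic, higher Z=32 is smaller); Ga³⁺ < Zn²⁺ (both 28 e⁻, Z=31>30); Zn²⁺ < Cd²⁺ (same group, period 4 vs 5); Cd²⁺ < Hg²⁺ (same group, 1 shell fewer).
Relative to Cd²⁺, the ions that are larger are Hg²⁺. So 1 is larger.

1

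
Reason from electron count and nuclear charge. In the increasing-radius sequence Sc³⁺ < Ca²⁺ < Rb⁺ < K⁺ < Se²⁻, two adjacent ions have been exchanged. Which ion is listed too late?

Scanning neighbour by neighbour, only Rb⁺/K⁺ violates a trend: same group and charge — period 4 sits above period 5, so K⁺ is smaller. That makes K⁺ the one sitting a position late relative to where it belongs.

K⁺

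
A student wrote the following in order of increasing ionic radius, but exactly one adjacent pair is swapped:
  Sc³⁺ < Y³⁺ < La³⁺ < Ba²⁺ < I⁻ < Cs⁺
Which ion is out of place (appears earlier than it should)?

I⁻

Check each adjacent pair. I⁻ and Cs⁺ are reversed: both have 54 electrons but Z(Cs)=55 > Z(I)=53, so Cs⁺ should be the smaller of the two. No other neighbouring pair contradicts the periodic trends, so I⁻ is the ion listed too early.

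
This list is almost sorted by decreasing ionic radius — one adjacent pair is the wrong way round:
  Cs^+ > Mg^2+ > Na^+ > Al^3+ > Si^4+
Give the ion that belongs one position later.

Check each adjacent pair. Mg^2+ and Na^+ are reversed: they are isoelectronic (10 e⁻) and Mg has more protons than Na (12 vs 11), making Mg^2+ smaller. No other neighbouring pair contradicts the periodic trends, so Mg^2+ is the ion listed too early.

Mg^2+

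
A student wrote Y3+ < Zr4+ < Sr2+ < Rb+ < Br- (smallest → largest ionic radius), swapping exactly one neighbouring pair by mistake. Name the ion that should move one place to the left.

Zr4+

Compare adjacent ions: both have 36 electrons but Z(Zr)=40 > Z(Y)=39, so Zr4+ should be the smaller of the two — yet in this increasing list Y3+ sits before Zr4+. Nothing else is reversed, so Zr4+ should move one place to the left.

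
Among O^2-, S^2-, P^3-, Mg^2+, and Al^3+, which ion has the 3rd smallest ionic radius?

Al^3+: 10 e⁻, Z=13, Mg^2+: 10 e⁻, Z=12, O^2-: 10 e⁻, Z=8, S^2-: 18 e⁻, Z=16, P^3-: 18 e⁻, Z=15. Al^3+ < Mg^2+ (isoelectronic, higher Z=13 is smaller); Mg^2+ < O^2- (both 10 e⁻, Z=12>8); O^2- < S^2- (same group, period 2 vs 3); S^2- < P^3- (both 18 e⁻, Z=16>15).
That gives Al^3+ < Mg^2+ < O^2- < S^2- < P^3-. From the smallest end, number 3 is O^2-.

O^2-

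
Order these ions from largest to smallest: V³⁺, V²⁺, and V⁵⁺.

V²⁺ > V³⁺ > V⁵⁺

These are all V ions. Removing more electrons (higher positive charge) pulls the remaining electrons in closer, so V⁵⁺ is smallest and V²⁺ is largest.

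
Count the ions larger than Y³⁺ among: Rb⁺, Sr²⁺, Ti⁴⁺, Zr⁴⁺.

2

Electron counts and nuclear charges: Ti⁴⁺ has 18 e⁻ (Z=22), Zr⁴⁺ has 36 e⁻ (Z=40), Y³⁺ has 36 e⁻ (Z=39), Sr²⁺ has 36 e⁻ (Z=38), Rb⁺ has 36 e⁻ (Z=37). Ti⁴⁺ < Zr⁴⁺ (same group, period 4 vs 5); Zr⁴⁺ < Y³⁺ (both 36 e⁻, Z=40>39); Y³⁺ < Sr²⁺ (both 36 e⁻, Z=39>38); Sr²⁺ < Rb⁺ (both 36 e⁻, Z=38>37).
Relative to Y³⁺, the ions that are larger are Sr²⁺, Rb⁺. So 2 are larger.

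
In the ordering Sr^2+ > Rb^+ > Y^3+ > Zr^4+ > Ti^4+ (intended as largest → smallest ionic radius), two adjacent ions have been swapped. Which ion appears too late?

Rb^+

Compare adjacent ions: both have 36 electrons but Z(Sr)=38 > Z(Rb)=37, so Sr^2+ should be the smaller of the two — yet in this decreasing list Sr^2+ sits before Rb^+. Nothing else is reversed, so Rb^+ should move one place to the left.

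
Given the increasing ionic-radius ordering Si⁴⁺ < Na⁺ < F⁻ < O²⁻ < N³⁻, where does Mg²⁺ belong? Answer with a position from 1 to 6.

These species are isoelectronic with 10 electrons. The only difference is the number of protons: Si⁴⁺ (Z=14), Mg²⁺ (Z=12), Na⁺ (Z=11), F⁻ (Z=9), O²⁻ (Z=8), N³⁻ (Z=7). The strongest nuclear pull (Si⁴⁺) gives the smallest ion.
Merged order: Si⁴⁺ < Mg²⁺ < Na⁺ < F⁻ < O²⁻ < N³⁻ — Mg²⁺ is number 2.

2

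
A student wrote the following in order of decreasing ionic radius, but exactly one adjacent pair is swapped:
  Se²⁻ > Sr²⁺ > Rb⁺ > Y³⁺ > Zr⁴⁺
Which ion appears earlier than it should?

Sr²⁺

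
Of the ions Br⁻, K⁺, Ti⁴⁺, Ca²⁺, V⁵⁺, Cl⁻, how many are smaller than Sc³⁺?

2

Electron counts and nuclear charges: V⁵⁺: 18 e⁻, Z=23, Ti⁴⁺: 18 e⁻, Z=22, Sc³⁺: 18 e⁻, Z=21, Ca²⁺: 18 e⁻, Z=20, K⁺: 18 e⁻, Z=19, Cl⁻: 18 e⁻, Z=17, Br⁻: 36 e⁻, Z=35. V⁵⁺ < Ti⁴⁺ (both 18 e⁻, Z=23>22); Ti⁴⁺ < Sc³⁺ (isoelectronic, higher Z=22 is smaller); Sc³⁺ < Ca²⁺ (isoelectronic, higher Z=21 is smaller); Ca²⁺ < K⁺ (isoelectronic, higher Z=20 is smaller); K⁺ < Cl⁻ (isoelectronic, higher Z=19 is smaller); Cl⁻ < Br⁻ (same group, period 3 vs 4).
Relative to Sc³⁺, the ions that are smaller are V⁵⁺, Ti⁴⁺. That's 2.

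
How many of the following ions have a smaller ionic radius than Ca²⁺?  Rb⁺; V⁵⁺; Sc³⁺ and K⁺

Electron counts and nuclear charges: V⁵⁺ (Z=23, 18 e⁻), Sc³⁺ (Z=21, 18 e⁻), Ca²⁺ (Z=20, 18 e⁻), K⁺ (Z=19, 18 e⁻), Rb⁺ (Z=37, 36 e⁻). V⁵⁺ < Sc³⁺ (isoelectronic, higher Z=23 is smaller); Sc³⁺ < Ca²⁺ (both 18 e⁻, Z=21>20); Ca²⁺ < K⁺ (both 18 e⁻, Z=20>19); K⁺ < Rb⁺ (same group, period 4 vs 5).
Ordering all of them (including Ca²⁺) by radius gives V⁵⁺ < Sc³⁺ < Ca²⁺ < K⁺ < Rb⁺. That's 2.

2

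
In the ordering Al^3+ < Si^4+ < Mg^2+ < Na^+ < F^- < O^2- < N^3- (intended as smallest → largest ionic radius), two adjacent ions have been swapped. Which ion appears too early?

The pair Al^3+, Si^4+ is the wrong way round — they are isoelectronic (10 e⁻) and Si has more protons than Al (14 vs 13), making Si^4+ smaller. All other adjacent pairs agree with periodic trends, so Al^3+ is the misplaced ion.

Al^3+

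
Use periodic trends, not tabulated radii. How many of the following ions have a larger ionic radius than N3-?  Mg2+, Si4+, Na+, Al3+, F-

All of these have 10 electrons (isoelectronic). With the same electron cloud, the ion with the most protons pulls it in tightest. Nuclear charges: Si4+ (Z=14), Al3+ (Z=13), Mg2+ (Z=12), Na+ (Z=11), F- (Z=9), N3- (Z=7). Highest Z is smallest.
Placing each against N3-: smaller — Si4+, Al3+, Mg2+, Na+, F-; larger — none. So 0 are larger.

0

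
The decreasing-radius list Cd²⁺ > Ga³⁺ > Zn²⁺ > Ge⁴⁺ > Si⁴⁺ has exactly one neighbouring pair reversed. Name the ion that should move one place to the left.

Zn²⁺

Compare adjacent ions: they are isoelectronic (28 e⁻) and Ga has more protons than Zn (31 vs 30), making Ga³⁺ smaller — yet in this decreasing list Ga³⁺ sits before Zn²⁺. Nothing else is reversed, so Zn²⁺ should move one place to the left.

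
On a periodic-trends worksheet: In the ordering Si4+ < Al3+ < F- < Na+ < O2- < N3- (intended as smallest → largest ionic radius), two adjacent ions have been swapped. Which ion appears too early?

F-

Check each adjacent pair. F- and Na+ are reversed: Na+ and F- share 10 electrons; the higher nuclear charge on Na (Z=11) contracts it more, so Na+ < F-. No other neighbouring pair contradicts the periodic trends, so F- is the ion listed too early.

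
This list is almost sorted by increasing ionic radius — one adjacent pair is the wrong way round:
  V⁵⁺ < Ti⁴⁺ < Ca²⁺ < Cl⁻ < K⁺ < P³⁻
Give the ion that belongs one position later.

The pair Cl⁻, K⁺ is the wrong way round — both have 18 electrons but Z(K)=19 > Z(Cl)=17, so K⁺ should be the smaller of the two. All other adjacent pairs agree with periodic trends, so Cl⁻ is the misplaced ion.

Cl⁻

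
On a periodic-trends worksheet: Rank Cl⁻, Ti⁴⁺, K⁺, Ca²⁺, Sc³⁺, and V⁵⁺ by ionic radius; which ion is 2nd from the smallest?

All of these have 18 electrons (isoelectronic). With the same electron cloud, the ion with the most protons pulls it in tightest. Nuclear charges: V⁵⁺ (Z=23), Ti⁴⁺ (Z=22), Sc³⁺ (Z=21), Ca²⁺ (Z=20), K⁺ (Z=19), Cl⁻ (Z=17). Highest Z is smallest.
Full ascending order: V⁵⁺ < Ti⁴⁺ < Sc³⁺ < Ca²⁺ < K⁺ < Cl⁻. Counting from the smallest, position 2 is Ti⁴⁺.

Ti⁴⁺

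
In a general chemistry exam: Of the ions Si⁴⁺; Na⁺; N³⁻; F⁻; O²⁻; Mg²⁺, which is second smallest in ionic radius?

Mg²⁺

Each ion has 10 electrons. The ranking follows nuclear charge in reverse — greater Z gives a smaller radius. Si⁴⁺ (Z=14), Mg²⁺ (Z=12), Na⁺ (Z=11), F⁻ (Z=9), O²⁻ (Z=8), N³⁻ (Z=7).
That gives Si⁴⁺ < Mg²⁺ < Na⁺ < F⁻ < O²⁻ < N³⁻. From the smallest end, number 2 is Mg²⁺.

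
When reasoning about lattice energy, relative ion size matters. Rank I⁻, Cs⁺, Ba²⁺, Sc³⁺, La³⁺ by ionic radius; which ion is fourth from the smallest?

Cs⁺

Sc³⁺ (Z=21, 18 e⁻), La³⁺ (Z=57, 54 e⁻), Ba²⁺ (Z=56, 54 e⁻), Cs⁺ (Z=55, 54 e⁻), I⁻ (Z=53, 54 e⁻). Sc³⁺ < La³⁺ (same group, 2 shells fewer); La³⁺ < Ba²⁺ (isoelectronic, higher Z=57 is smaller); Ba²⁺ < Cs⁺ (isoelectronic, higher Z=56 is smaller); Cs⁺ < I⁻ (isoelectronic, higher Z=55 is smaller).
So the order is Sc³⁺ < La³⁺ < Ba²⁺ < Cs⁺ < I⁻; the 4th-smallest ion is Cs⁺.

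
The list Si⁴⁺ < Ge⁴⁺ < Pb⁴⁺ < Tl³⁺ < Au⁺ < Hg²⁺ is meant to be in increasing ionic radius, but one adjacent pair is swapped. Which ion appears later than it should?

The pair Au⁺, Hg²⁺ is the wrong way round — they are isoelectronic (78 e⁻) and Hg has more protons than Au (80 vs 79), making Hg²⁺ smaller. All other adjacent pairs agree with periodic trends, so Hg²⁺ is the misplaced ion.

Hg²⁺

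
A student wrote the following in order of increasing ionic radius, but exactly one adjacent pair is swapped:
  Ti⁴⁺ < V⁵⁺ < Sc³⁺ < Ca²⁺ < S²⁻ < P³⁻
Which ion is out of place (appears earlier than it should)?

Ti⁴⁺

Compare adjacent ions: they are isoelectronic (18 e⁻) and V has more protons than Ti (23 vs 22), making V⁵⁺ smaller — yet in this increasing list Ti⁴⁺ sits before V⁵⁺. Nothing else is reversed, so Ti⁴⁺ should move one place to the right.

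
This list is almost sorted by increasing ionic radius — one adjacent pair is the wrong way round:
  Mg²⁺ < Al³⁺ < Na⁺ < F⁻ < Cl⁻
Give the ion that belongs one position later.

Mg²⁺

The pair Mg²⁺, Al³⁺ is the wrong way round — Al³⁺ and Mg²⁺ share 10 electrons; the higher nuclear charge on Al (Z=13) contracts it more, so Al³⁺ < Mg²⁺. All other adjacent pairs agree with periodic trends, so Mg²⁺ is the misplaced ion.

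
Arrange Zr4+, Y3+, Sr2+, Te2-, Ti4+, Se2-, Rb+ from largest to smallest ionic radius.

Te2- > Se2- > Rb+ > Sr2+ > Y3+ > Zr4+ > Ti4+

Tabulating Z and e⁻: Ti4+ (Z=22, 18 e⁻), Zr4+ (Z=40, 36 e⁻), Y3+ (Z=39, 36 e⁻), Sr2+ (Z=38, 36 e⁻), Rb+ (Z=37, 36 e⁻), Se2- (Z=34, 36 e⁻), Te2- (Z=52, 54 e⁻). Ti4+ < Zr4+ (same group, 1 shell fewer); Zr4+ < Y3+ (isoelectronic, higher Z=40 is smaller); Y3+ < Sr2+ (isoelectronic, higher Z=39 is smaller); Sr2+ < Rb+ (isoelectronic, higher Z=38 is smaller); Rb+ < Se2- (isoelectronic, higher Z=37 is smaller); Se2- < Te2- (same group, 1 shell fewer).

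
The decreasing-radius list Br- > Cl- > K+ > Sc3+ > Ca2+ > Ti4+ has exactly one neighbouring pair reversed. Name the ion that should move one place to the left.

Ca2+

Compare adjacent ions: Sc3+ and Ca2+ share 18 electrons; the higher nuclear charge on Sc (Z=21) contracts it more, so Sc3+ < Ca2+ — yet in this decreasing list Sc3+ sits before Ca2+. Nothing else is reversed, so Ca2+ should move one place to the left.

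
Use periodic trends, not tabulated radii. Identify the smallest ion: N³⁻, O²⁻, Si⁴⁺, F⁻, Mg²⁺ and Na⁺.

Isoelectronic series (10 e⁻ each). Size is set by nuclear charge: more protons means a smaller ion. Si⁴⁺ (Z=14), Mg²⁺ (Z=12), Na⁺ (Z=11), F⁻ (Z=9), O²⁻ (Z=8), N³⁻ (Z=7).

Si⁴⁺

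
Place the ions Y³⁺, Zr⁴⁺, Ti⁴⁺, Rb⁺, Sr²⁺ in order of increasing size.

Tabulating Z and e⁻: Ti⁴⁺ has 18 e⁻ (Z=22), Zr⁴⁺ has 36 e⁻ (Z=40), Y³⁺ has 36 e⁻ (Z=39), Sr²⁺ has 36 e⁻ (Z=38), Rb⁺ has 36 e⁻ (Z=37). Ti⁴⁺ < Zr⁴⁺ (same group, 1 shell fewer); Zr⁴⁺ < Y³⁺ (both 36 e⁻, Z=40>39); Y³⁺ < Sr²⁺ (both 36 e⁻, Z=39>38); Sr²⁺ < Rb⁺ (isoelectronic, higher Z=38 is smaller).

Ti⁴⁺ < Zr⁴⁺ < Y³⁺ < Sr²⁺ < Rb⁺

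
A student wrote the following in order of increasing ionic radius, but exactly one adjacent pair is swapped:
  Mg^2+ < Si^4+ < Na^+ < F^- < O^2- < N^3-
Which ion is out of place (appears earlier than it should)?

Check each adjacent pair. Mg^2+ and Si^4+ are reversed: Si^4+ and Mg^2+ share 10 electrons; the higher nuclear charge on Si (Z=14) contracts it more, so Si^4+ < Mg^2+. No other neighbouring pair contradicts the periodic trends, so Mg^2+ is the ion listed too early.

Mg^2+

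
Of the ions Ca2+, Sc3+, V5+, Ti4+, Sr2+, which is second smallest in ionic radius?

Ti4+

Electron counts and nuclear charges: V5+ (Z=23, 18 e⁻), Ti4+ (Z=22, 18 e⁻), Sc3+ (Z=21, 18 e⁻), Ca2+ (Z=20, 18 e⁻), Sr2+ (Z=38, 36 e⁻). V5+ < Ti4+ (both 18 e⁻, Z=23>22); Ti4+ < Sc3+ (isoelectronic, higher Z=22 is smaller); Sc3+ < Ca2+ (both 18 e⁻, Z=21>20); Ca2+ < Sr2+ (same group, period 4 vs 5).
Ordering: V5+ < Ti4+ < Sc3+ < Ca2+ < Sr2+. The second smallest is Ti4+.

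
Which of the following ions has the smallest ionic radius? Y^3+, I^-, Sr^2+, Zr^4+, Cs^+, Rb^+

First list Z and electron count for each: Zr^4+ (Z=40, 36 e⁻), Y^3+ (Z=39, 36 e⁻), Sr^2+ (Z=38, 36 e⁻), Rb^+ (Z=37, 36 e⁻), Cs^+ (Z=55, 54 e⁻), I^- (Z=53, 54 e⁻). Zr^4+ < Y^3+ (isoelectronic, higher Z=40 is smaller); Y^3+ < Sr^2+ (isoelectronic, higher Z=39 is smaller); Sr^2+ < Rb^+ (both 36 e⁻, Z=38>37); Rb^+ < Cs^+ (same group, period 5 vs 6); Cs^+ < I^- (isoelectronic, higher Z=55 is smaller).

Zr^4+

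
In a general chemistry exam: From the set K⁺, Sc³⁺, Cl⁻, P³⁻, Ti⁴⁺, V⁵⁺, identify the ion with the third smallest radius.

Sc³⁺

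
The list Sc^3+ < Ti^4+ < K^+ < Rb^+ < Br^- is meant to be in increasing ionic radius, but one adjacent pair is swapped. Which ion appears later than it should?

Ti^4+

Compare adjacent ions: Ti^4+ and Sc^3+ share 18 electrons; the higher nuclear charge on Ti (Z=22) contracts it more, so Ti^4+ < Sc^3+ — yet in this increasing list Sc^3+ sits before Ti^4+. Nothing else is reversed, so Ti^4+ should move one place to the left.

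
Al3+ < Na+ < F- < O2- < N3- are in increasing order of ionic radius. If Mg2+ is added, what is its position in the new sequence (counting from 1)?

Each ion has 10 electrons. The ranking follows nuclear charge in reverse — greater Z gives a smaller radius. Al3+ (Z=13), Mg2+ (Z=12), Na+ (Z=11), F- (Z=9), O2- (Z=8), N3- (Z=7).
The complete sequence is Al3+ < Mg2+ < Na+ < F- < O2- < N3-. Mg2+ sits at position 2.

2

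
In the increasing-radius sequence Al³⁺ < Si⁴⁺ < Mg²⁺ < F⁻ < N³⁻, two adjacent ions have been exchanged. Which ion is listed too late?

Si⁴⁺

Check each adjacent pair. Al³⁺ and Si⁴⁺ are reversed: both have 10 electrons but Z(Si)=14 > Z(Al)=13, so Si⁴⁺ should be the smaller of the two. No other neighbouring pair contradicts the periodic trends, so Si⁴⁺ is the ion listed too late.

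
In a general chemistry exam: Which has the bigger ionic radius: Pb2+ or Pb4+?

Pb2+

Same element, different charge: the more highly charged cation has fewer electrons and a greater effective nuclear charge per electron, making Pb4+ the smallest.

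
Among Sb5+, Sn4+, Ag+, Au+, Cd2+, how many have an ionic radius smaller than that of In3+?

Work out protons and electrons: Sb5+ (Z=51, 46 e⁻), Sn4+ (Z=50, 46 e⁻), In3+ (Z=49, 46 e⁻), Cd2+ (Z=48, 46 e⁻), Ag+ (Z=47, 46 e⁻), Au+ (Z=79, 78 e⁻). Sb5+ < Sn4+ (both 46 e⁻, Z=51>50); Sn4+ < In3+ (both 46 e⁻, Z=50>49); In3+ < Cd2+ (isoelectronic, higher Z=49 is smaller); Cd2+ < Ag+ (isoelectronic, higher Z=48 is smaller); Ag+ < Au+ (same group, 1 shell fewer).
Ordering all of them (including In3+) by radius gives Sb5+ < Sn4+ < In3+ < Cd2+ < Ag+ < Au+. So 2 are smaller.

2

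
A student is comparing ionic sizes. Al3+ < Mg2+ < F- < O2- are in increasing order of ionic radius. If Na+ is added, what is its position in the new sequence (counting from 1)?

3

All of these have 10 electrons (isoelectronic). With the same electron cloud, the ion with the most protons pulls it in tightest. Nuclear charges: Al3+ (Z=13), Mg2+ (Z=12), Na+ (Z=11), F- (Z=9), O2- (Z=8). Highest Z is smallest.
Merged order: Al3+ < Mg2+ < Na+ < F- < O2- — Na+ is number 3.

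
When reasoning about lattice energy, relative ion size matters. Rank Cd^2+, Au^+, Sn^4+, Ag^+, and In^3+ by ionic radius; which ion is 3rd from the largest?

Electron counts and nuclear charges: Sn^4+ has 46 e⁻ (Z=50), In^3+ has 46 e⁻ (Z=49), Cd^2+ has 46 e⁻ (Z=48), Ag^+ has 46 e⁻ (Z=47), Au^+ has 78 e⁻ (Z=79). Sn^4+ < In^3+ (isoelectronic, higher Z=50 is smaller); In^3+ < Cd^2+ (both 46 e⁻, Z=49>48); Cd^2+ < Ag^+ (isoelectronic, higher Z=48 is smaller); Ag^+ < Au^+ (same group, 1 shell fewer).
Full ascending order: Sn^4+ < In^3+ < Cd^2+ < Ag^+ < Au^+. Counting from the largest, position 3 is Cd^2+.

Cd^2+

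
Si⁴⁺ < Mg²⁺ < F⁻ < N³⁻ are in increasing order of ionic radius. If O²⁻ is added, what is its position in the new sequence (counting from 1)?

These species are isoelectronic with 10 electrons. The only difference is the number of protons: Si⁴⁺ (Z=14), Mg²⁺ (Z=12), F⁻ (Z=9), O²⁻ (Z=8), N³⁻ (Z=7). The strongest nuclear pull (Si⁴⁺) gives the smallest ion.
Putting O²⁻ in gives Si⁴⁺ < Mg²⁺ < F⁻ < O²⁻ < N³⁻; it lands at slot 4.

4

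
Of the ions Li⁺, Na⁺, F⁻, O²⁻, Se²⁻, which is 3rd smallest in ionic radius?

F⁻

Tabulating Z and e⁻: Li⁺: 2 e⁻, Z=3, Na⁺: 10 e⁻, Z=11, F⁻: 10 e⁻, Z=9, O²⁻: 10 e⁻, Z=8, Se²⁻: 36 e⁻, Z=34. Li⁺ < Na⁺ (same group, 1 shell fewer); Na⁺ < F⁻ (both 10 e⁻, Z=11>9); F⁻ < O²⁻ (isoelectronic, higher Z=9 is smaller); O²⁻ < Se²⁻ (same group, period 2 vs 4).
So the order is Li⁺ < Na⁺ < F⁻ < O²⁻ < Se²⁻; the 3rd-smallest ion is F⁻.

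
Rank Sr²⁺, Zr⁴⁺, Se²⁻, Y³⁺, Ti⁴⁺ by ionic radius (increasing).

Ti⁴⁺ < Zr⁴⁺ < Y³⁺ < Sr²⁺ < Se²⁻

Electron counts and nuclear charges: Ti⁴⁺: 18 e⁻, Z=22, Zr⁴⁺: 36 e⁻, Z=40, Y³⁺: 36 e⁻, Z=39, Sr²⁺: 36 e⁻, Z=38, Se²⁻: 36 e⁻, Z=34. Ti⁴⁺ < Zr⁴⁺ (same group, 1 shell fewer); Zr⁴⁺ < Y³⁺ (both 36 e⁻, Z=40>39); Y³⁺ < Sr²⁺ (both 36 e⁻, Z=39>38); Sr²⁺ < Se²⁻ (isoelectronic, higher Z=38 is smaller).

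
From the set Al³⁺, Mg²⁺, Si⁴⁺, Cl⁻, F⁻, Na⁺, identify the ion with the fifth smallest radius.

Work out protons and electrons: Si⁴⁺ (Z=14, 10 e⁻), Al³⁺ (Z=13, 10 e⁻), Mg²⁺ (Z=12, 10 e⁻), Na⁺ (Z=11, 10 e⁻), F⁻ (Z=9, 10 e⁻), Cl⁻ (Z=17, 18 e⁻). Si⁴⁺ < Al³⁺ (isoelectronic, higher Z=14 is smaller); Al³⁺ < Mg²⁺ (isoelectronic, higher Z=13 is smaller); Mg²⁺ < Na⁺ (isoelectronic, higher Z=12 is smaller); Na⁺ < F⁻ (isoelectronic, higher Z=11 is smaller); F⁻ < Cl⁻ (same group, period 2 vs 3).
Ordering: Si⁴⁺ < Al³⁺ < Mg²⁺ < Na⁺ < F⁻ < Cl⁻. The fifth smallest is F⁻.

F⁻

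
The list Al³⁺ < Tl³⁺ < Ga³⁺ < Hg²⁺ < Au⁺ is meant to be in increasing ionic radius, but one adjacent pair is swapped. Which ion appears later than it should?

Compare adjacent ions: same group and charge — period 4 sits above period 6, so Ga³⁺ is smaller — yet in this increasing list Tl³⁺ sits before Ga³⁺. Nothing else is reversed, so Ga³⁺ should move one place to the left.

Ga³⁺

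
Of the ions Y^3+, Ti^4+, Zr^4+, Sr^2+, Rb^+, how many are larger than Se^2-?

Electron counts and nuclear charges: Ti^4+: 18 e⁻, Z=22, Zr^4+: 36 e⁻, Z=40, Y^3+: 36 e⁻, Z=39, Sr^2+: 36 e⁻, Z=38, Rb^+: 36 e⁻, Z=37, Se^2-: 36 e⁻, Z=34. Ti^4+ < Zr^4+ (same group, 1 shell fewer); Zr^4+ < Y^3+ (both 36 e⁻, Z=40>39); Y^3+ < Sr^2+ (isoelectronic, higher Z=39 is smaller); Sr^2+ < Rb^+ (isoelectronic, higher Z=38 is smaller); Rb^+ < Se^2- (isoelectronic, higher Z=37 is smaller).
Ordering all of them (including Se^2-) by radius gives Ti^4+ < Zr^4+ < Y^3+ < Sr^2+ < Rb^+ < Se^2-. That's 0.

0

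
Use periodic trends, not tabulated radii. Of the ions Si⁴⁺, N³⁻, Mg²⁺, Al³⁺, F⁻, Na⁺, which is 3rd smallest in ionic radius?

Each ion has 10 electrons. The ranking follows nuclear charge in reverse — greater Z gives a smaller radius. Si⁴⁺ (Z=14), Al³⁺ (Z=13), Mg²⁺ (Z=12), Na⁺ (Z=11), F⁻ (Z=9), N³⁻ (Z=7).
Full ascending order: Si⁴⁺ < Al³⁺ < Mg²⁺ < Na⁺ < F⁻ < N³⁻. Counting from the smallest, position 3 is Mg²⁺.

Mg²⁺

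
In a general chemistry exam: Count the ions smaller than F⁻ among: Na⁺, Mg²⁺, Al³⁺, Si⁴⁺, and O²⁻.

Isoelectronic series (10 e⁻ each). Size is set by nuclear charge: more protons means a smaller ion. Si⁴⁺ (Z=14), Al³⁺ (Z=13), Mg²⁺ (Z=12), Na⁺ (Z=11), F⁻ (Z=9), O²⁻ (Z=8).
Relative to F⁻, the ions that are smaller are Si⁴⁺, Al³⁺, Mg²⁺, Na⁺. Count: 4.

4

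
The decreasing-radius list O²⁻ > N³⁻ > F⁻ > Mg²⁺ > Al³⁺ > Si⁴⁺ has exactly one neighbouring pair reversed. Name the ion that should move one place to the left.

N³⁻

The pair O²⁻, N³⁻ is the wrong way round — they are isoelectronic (10 e⁻) and O has more protons than N (8 vs 7), making O²⁻ smaller. All other adjacent pairs agree with periodic trends, so N³⁻ is the misplaced ion.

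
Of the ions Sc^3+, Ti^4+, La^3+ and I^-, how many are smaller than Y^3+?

2

Tabulating Z and e⁻: Ti^4+: 18 e⁻, Z=22, Sc^3+: 18 e⁻, Z=21, Y^3+: 36 e⁻, Z=39, La^3+: 54 e⁻, Z=57, I^-: 54 e⁻, Z=53. Ti^4+ < Sc^3+ (isoelectronic, higher Z=22 is smaller); Sc^3+ < Y^3+ (same group, period 4 vs 5); Y^3+ < La^3+ (same group, period 5 vs 6); La^3+ < I^- (isoelectronic, higher Z=57 is smaller).
Ordering all of them (including Y^3+) by radius gives Ti^4+ < Sc^3+ < Y^3+ < La^3+ < I^-. Count: 2.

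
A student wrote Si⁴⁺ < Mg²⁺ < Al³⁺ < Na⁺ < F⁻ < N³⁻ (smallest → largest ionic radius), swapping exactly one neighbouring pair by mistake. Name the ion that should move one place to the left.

Al³⁺

The pair Mg²⁺, Al³⁺ is the wrong way round — Al³⁺ and Mg²⁺ share 10 electrons; the higher nuclear charge on Al (Z=13) contracts it more, so Al³⁺ < Mg²⁺. All other adjacent pairs agree with periodic trends, so Al³⁺ is the misplaced ion.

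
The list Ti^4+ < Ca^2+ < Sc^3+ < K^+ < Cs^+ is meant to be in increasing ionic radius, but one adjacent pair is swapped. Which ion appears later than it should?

Sc^3+

Scanning neighbour by neighbour, only Ca^2+/Sc^3+ violates a trend: Sc^3+ and Ca^2+ share 18 electrons; the higher nuclear charge on Sc (Z=21) contracts it more, so Sc^3+ < Ca^2+. That makes Sc^3+ the one sitting a position late relative to where it belongs.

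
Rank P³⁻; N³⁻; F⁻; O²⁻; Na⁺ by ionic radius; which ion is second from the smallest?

F⁻

First list Z and electron count for each: Na⁺: 10 e⁻, Z=11, F⁻: 10 e⁻, Z=9, O²⁻: 10 e⁻, Z=8, N³⁻: 10 e⁻, Z=7, P³⁻: 18 e⁻, Z=15. Na⁺ < F⁻ (isoelectronic, higher Z=11 is smaller); F⁻ < O²⁻ (isoelectronic, higher Z=9 is smaller); O²⁻ < N³⁻ (isoelectronic, higher Z=8 is smaller); N³⁻ < P³⁻ (same group, period 2 vs 3).
That gives Na⁺ < F⁻ < O²⁻ < N³⁻ < P³⁻. From the smallest end, number 2 is F⁻.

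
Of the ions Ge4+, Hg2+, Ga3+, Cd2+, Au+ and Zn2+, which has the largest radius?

Au+

Ge4+ has 28 e⁻ (Z=32), Ga3+ has 28 e⁻ (Z=31), Zn2+ has 28 e⁻ (Z=30), Cd2+ has 46 e⁻ (Z=48), Hg2+ has 78 e⁻ (Z=80), Au+ has 78 e⁻ (Z=79). Ge4+ < Ga3+ (both 28 e⁻, Z=32>31); Ga3+ < Zn2+ (both 28 e⁻, Z=31>30); Zn2+ < Cd2+ (same group, 1 shell fewer); Cd2+ < Hg2+ (same group, 1 shell fewer); Hg2+ < Au+ (isoelectronic, higher Z=80 is smaller).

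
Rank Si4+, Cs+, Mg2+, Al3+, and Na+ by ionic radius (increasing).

Work out protons and electrons: Si4+ (Z=14, 10 e⁻), Al3+ (Z=13, 10 e⁻), Mg2+ (Z=12, 10 e⁻), Na+ (Z=11, 10 e⁻), Cs+ (Z=55, 54 e⁻). Si4+ < Al3+ (isoelectronic, higher Z=14 is smaller); Al3+ < Mg2+ (isoelectronic, higher Z=13 is smaller); Mg2+ < Na+ (isoelectronic, higher Z=12 is smaller); Na+ < Cs+ (same group, 3 shells fewer).

Si4+ < Al3+ < Mg2+ < Na+ < Cs+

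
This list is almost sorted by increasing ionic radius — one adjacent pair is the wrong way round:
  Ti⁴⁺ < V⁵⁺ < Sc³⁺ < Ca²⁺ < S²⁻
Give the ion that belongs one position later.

The pair Ti⁴⁺, V⁵⁺ is the wrong way round — they are isoelectronic (18 e⁻) and V has more protons than Ti (23 vs 22), making V⁵⁺ smaller. All other adjacent pairs agree with periodic trends, so Ti⁴⁺ is the misplaced ion.

Ti⁴⁺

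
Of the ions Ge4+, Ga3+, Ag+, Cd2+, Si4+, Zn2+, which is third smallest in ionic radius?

Tabulating Z and e⁻: Si4+ has 10 e⁻ (Z=14), Ge4+ has 28 e⁻ (Z=32), Ga3+ has 28 e⁻ (Z=31), Zn2+ has 28 e⁻ (Z=30), Cd2+ has 46 e⁻ (Z=48), Ag+ has 46 e⁻ (Z=47). Si4+ < Ge4+ (same group, period 3 vs 4); Ge4+ < Ga3+ (both 28 e⁻, Z=32>31); Ga3+ < Zn2+ (both 28 e⁻, Z=31>30); Zn2+ < Cd2+ (same group, period 4 vs 5); Cd2+ < Ag+ (isoelectronic, higher Z=48 is smaller).
Ordering: Si4+ < Ge4+ < Ga3+ < Zn2+ < Cd2+ < Ag+. The third smallest is Ga3+.

Ga3+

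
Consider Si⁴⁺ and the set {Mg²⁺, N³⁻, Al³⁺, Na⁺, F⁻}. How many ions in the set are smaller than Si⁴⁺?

0

Each ion has 10 electrons. The ranking follows nuclear charge in reverse — greater Z gives a smaller radius. Si⁴⁺ (Z=14), Al³⁺ (Z=13), Mg²⁺ (Z=12), Na⁺ (Z=11), F⁻ (Z=9), N³⁻ (Z=7).
Overall: Si⁴⁺ < Al³⁺ < Mg²⁺ < Na⁺ < F⁻ < N³⁻. Si⁴⁺ has 0 below it and 5 above. That's 0.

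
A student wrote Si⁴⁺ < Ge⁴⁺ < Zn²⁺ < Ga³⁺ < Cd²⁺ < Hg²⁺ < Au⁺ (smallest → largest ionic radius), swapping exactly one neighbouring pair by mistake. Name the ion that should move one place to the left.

Compare adjacent ions: both have 28 electrons but Z(Ga)=31 > Z(Zn)=30, so Ga³⁺ should be the smaller of the two — yet in this increasing list Zn²⁺ sits before Ga³⁺. Nothing else is reversed, so Ga³⁺ should move one place to the left.

Ga³⁺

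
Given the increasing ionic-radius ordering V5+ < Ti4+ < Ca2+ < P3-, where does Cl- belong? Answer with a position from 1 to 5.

4

All of these have 18 electrons (isoelectronic). With the same electron cloud, the ion with the most protons pulls it in tightest. Nuclear charges: V5+ (Z=23), Ti4+ (Z=22), Ca2+ (Z=20), Cl- (Z=17), P3- (Z=15). Highest Z is smallest.
Putting Cl- in gives V5+ < Ti4+ < Ca2+ < Cl- < P3-; it lands at slot 4.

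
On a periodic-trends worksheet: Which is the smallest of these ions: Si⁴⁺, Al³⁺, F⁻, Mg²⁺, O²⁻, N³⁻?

Isoelectronic series (10 e⁻ each). Size is set by nuclear charge: more protons means a smaller ion. Si⁴⁺ (Z=14), Al³⁺ (Z=13), Mg²⁺ (Z=12), F⁻ (Z=9), O²⁻ (Z=8), N³⁻ (Z=7).

Si⁴⁺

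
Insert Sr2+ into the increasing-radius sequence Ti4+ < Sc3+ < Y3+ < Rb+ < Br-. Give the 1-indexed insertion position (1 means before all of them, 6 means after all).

4

First list Z and electron count for each: Ti4+ has 18 e⁻ (Z=22), Sc3+ has 18 e⁻ (Z=21), Y3+ has 36 e⁻ (Z=39), Sr2+ has 36 e⁻ (Z=38), Rb+ has 36 e⁻ (Z=37), Br- has 36 e⁻ (Z=35). Ti4+ < Sc3+ (isoelectronic, higher Z=22 is smaller); Sc3+ < Y3+ (same group, 1 shell fewer); Y3+ < Sr2+ (isoelectronic, higher Z=39 is smaller); Sr2+ < Rb+ (isoelectronic, higher Z=38 is smaller); Rb+ < Br- (isoelectronic, higher Z=37 is smaller).
Putting Sr2+ in gives Ti4+ < Sc3+ < Y3+ < Sr2+ < Rb+ < Br-; it lands at slot 4.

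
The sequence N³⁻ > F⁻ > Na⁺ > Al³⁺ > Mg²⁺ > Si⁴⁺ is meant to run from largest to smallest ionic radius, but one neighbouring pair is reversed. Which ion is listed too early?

Scanning neighbour by neighbour, only Al³⁺/Mg²⁺ violates a trend: they are isoelectronic (10 e⁻) and Al has more protons than Mg (13 vs 12), making Al³⁺ smaller. That makes Al³⁺ the one sitting a position early relative to where it belongs.

Al³⁺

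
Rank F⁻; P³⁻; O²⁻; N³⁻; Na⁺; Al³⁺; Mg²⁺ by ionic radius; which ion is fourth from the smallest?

Electron counts and nuclear charges: Al³⁺ (Z=13, 10 e⁻), Mg²⁺ (Z=12, 10 e⁻), Na⁺ (Z=11, 10 e⁻), F⁻ (Z=9, 10 e⁻), O²⁻ (Z=8, 10 e⁻), N³⁻ (Z=7, 10 e⁻), P³⁻ (Z=15, 18 e⁻). Al³⁺ < Mg²⁺ (isoelectronic, higher Z=13 is smaller); Mg²⁺ < Na⁺ (isoelectronic, higher Z=12 is smaller); Na⁺ < F⁻ (isoelectronic, higher Z=11 is smaller); F⁻ < O²⁻ (both 10 e⁻, Z=9>8); O²⁻ < N³⁻ (both 10 e⁻, Z=8>7); N³⁻ < P³⁻ (same group, period 2 vs 3).
Full ascending order: Al³⁺ < Mg²⁺ < Na⁺ < F⁻ < O²⁻ < N³⁻ < P³⁻. Counting from the smallest, position 4 is F⁻.

F⁻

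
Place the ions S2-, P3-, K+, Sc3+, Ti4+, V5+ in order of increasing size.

V5+ < Ti4+ < Sc3+ < K+ < S2- < P3-

These species are isoelectronic with 18 electrons. The only difference is the number of protons: V5+ (Z=23), Ti4+ (Z=22), Sc3+ (Z=21), K+ (Z=19), S2- (Z=16), P3- (Z=15). The strongest nuclear pull (V5+) gives the smallest ion.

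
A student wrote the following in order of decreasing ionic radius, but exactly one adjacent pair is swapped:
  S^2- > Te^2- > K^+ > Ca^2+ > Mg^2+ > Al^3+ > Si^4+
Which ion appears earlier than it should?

S^2-

Scanning neighbour by neighbour, only S^2-/Te^2- violates a trend: same group and charge — period 3 sits above period 5, so S^2- is smaller. That makes S^2- the one sitting a position early relative to where it belongs.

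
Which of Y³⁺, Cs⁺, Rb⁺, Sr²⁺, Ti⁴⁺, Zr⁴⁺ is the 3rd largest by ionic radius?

First list Z and electron count for each: Ti⁴⁺: 18 e⁻, Z=22, Zr⁴⁺: 36 e⁻, Z=40, Y³⁺: 36 e⁻, Z=39, Sr²⁺: 36 e⁻, Z=38, Rb⁺: 36 e⁻, Z=37, Cs⁺: 54 e⁻, Z=55. Ti⁴⁺ < Zr⁴⁺ (same group, period 4 vs 5); Zr⁴⁺ < Y³⁺ (isoelectronic, higher Z=40 is smaller); Y³⁺ < Sr²⁺ (both 36 e⁻, Z=39>38); Sr²⁺ < Rb⁺ (isoelectronic, higher Z=38 is smaller); Rb⁺ < Cs⁺ (same group, 1 shell fewer).
Full ascending order: Ti⁴⁺ < Zr⁴⁺ < Y³⁺ < Sr²⁺ < Rb⁺ < Cs⁺. Counting from the largest, position 3 is Sr²⁺.

Sr²⁺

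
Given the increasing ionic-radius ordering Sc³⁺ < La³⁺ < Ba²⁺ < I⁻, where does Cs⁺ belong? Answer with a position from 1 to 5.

Sc³⁺: 18 e⁻, Z=21, La³⁺: 54 e⁻, Z=57, Ba²⁺: 54 e⁻, Z=56, Cs⁺: 54 e⁻, Z=55, I⁻: 54 e⁻, Z=53. Sc³⁺ < La³⁺ (same group, period 4 vs 6); La³⁺ < Ba²⁺ (both 54 e⁻, Z=57>56); Ba²⁺ < Cs⁺ (both 54 e⁻, Z=56>55); Cs⁺ < I⁻ (both 54 e⁻, Z=55>53).
Putting Cs⁺ in gives Sc³⁺ < La³⁺ < Ba²⁺ < Cs⁺ < I⁻; it lands at slot 4.

4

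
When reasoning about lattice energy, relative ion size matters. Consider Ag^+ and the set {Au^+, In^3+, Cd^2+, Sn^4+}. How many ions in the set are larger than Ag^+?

First list Z and electron count for each: Sn^4+ (Z=50, 46 e⁻), In^3+ (Z=49, 46 e⁻), Cd^2+ (Z=48, 46 e⁻), Ag^+ (Z=47, 46 e⁻), Au^+ (Z=79, 78 e⁻). Sn^4+ < In^3+ (isoelectronic, higher Z=50 is smaller); In^3+ < Cd^2+ (isoelectronic, higher Z=49 is smaller); Cd^2+ < Ag^+ (both 46 e⁻, Z=48>47); Ag^+ < Au^+ (same group, 1 shell fewer).
Overall: Sn^4+ < In^3+ < Cd^2+ < Ag^+ < Au^+. Ag^+ has 3 below it and 1 above. So 1 is larger.

1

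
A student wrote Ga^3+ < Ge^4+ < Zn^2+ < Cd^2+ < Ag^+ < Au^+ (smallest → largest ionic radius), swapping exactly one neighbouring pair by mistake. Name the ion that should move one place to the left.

Ge^4+

Scanning neighbour by neighbour, only Ga^3+/Ge^4+ violates a trend: both have 28 electrons but Z(Ge)=32 > Z(Ga)=31, so Ge^4+ should be the smaller of the two. That makes Ge^4+ the one sitting a position late relative to where it belongs.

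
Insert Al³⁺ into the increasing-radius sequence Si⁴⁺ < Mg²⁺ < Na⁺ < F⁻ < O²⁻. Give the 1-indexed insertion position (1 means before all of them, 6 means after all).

These species are isoelectronic with 10 electrons. The only difference is the number of protons: Si⁴⁺ (Z=14), Al³⁺ (Z=13), Mg²⁺ (Z=12), Na⁺ (Z=11), F⁻ (Z=9), O²⁻ (Z=8). The strongest nuclear pull (Si⁴⁺) gives the smallest ion.
Putting Al³⁺ in gives Si⁴⁺ < Al³⁺ < Mg²⁺ < Na⁺ < F⁻ < O²⁻; it lands at slot 2.

2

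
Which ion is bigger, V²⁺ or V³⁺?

These are all V ions. Removing more electrons (higher positive charge) pulls the remaining electrons in closer, so V³⁺ is smallest and V²⁺ is largest.

V²⁺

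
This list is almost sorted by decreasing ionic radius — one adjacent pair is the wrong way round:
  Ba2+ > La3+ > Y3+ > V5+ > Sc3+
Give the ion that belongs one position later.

V5+

The pair V5+, Sc3+ is the wrong way round — they are isoelectronic (18 e⁻) and V has more protons than Sc (23 vs 21), making V5+ smaller. All other adjacent pairs agree with periodic trends, so V5+ is the misplaced ion.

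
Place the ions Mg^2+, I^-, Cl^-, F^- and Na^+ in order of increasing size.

Tabulating Z and e⁻: Mg^2+ (Z=12, 10 e⁻), Na^+ (Z=11, 10 e⁻), F^- (Z=9, 10 e⁻), Cl^- (Z=17, 18 e⁻), I^- (Z=53, 54 e⁻). Mg^2+ < Na^+ (isoelectronic, higher Z=12 is smaller); Na^+ < F^- (both 10 e⁻, Z=11>9); F^- < Cl^- (same group, period 2 vs 3); Cl^- < I^- (same group, period 3 vs 5).

Mg^2+ < Na^+ < F^- < Cl^- < I^-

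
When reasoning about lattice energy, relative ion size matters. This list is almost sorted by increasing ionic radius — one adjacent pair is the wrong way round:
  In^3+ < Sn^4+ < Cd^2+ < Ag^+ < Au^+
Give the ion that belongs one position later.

In^3+

Scanning neighbour by neighbour, only In^3+/Sn^4+ violates a trend: Sn^4+ and In^3+ share 46 electrons; the higher nuclear charge on Sn (Z=50) contracts it more, so Sn^4+ < In^3+. That makes In^3+ the one sitting a position early relative to where it belongs.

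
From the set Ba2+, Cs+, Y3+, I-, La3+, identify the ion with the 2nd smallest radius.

La3+

Tabulating Z and e⁻: Y3+ has 36 e⁻ (Z=39), La3+ has 54 e⁻ (Z=57), Ba2+ has 54 e⁻ (Z=56), Cs+ has 54 e⁻ (Z=55), I- has 54 e⁻ (Z=53). Y3+ < La3+ (same group, period 5 vs 6); La3+ < Ba2+ (both 54 e⁻, Z=57>56); Ba2+ < Cs+ (isoelectronic, higher Z=56 is smaller); Cs+ < I- (both 54 e⁻, Z=55>53).
So the order is Y3+ < La3+ < Ba2+ < Cs+ < I-; the 2nd-smallest ion is La3+.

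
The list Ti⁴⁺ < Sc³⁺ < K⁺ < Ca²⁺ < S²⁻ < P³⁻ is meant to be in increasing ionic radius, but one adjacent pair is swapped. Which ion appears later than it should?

Ca²⁺

Check each adjacent pair. K⁺ and Ca²⁺ are reversed: Ca²⁺ and K⁺ share 18 electrons; the higher nuclear charge on Ca (Z=20) contracts it more, so Ca²⁺ < K⁺. No other neighbouring pair contradicts the periodic trends, so Ca²⁺ is the ion listed too late.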